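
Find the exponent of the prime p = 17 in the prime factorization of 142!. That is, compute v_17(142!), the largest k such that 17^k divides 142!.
v_17(142!) = 8

Legendre's formula: v_p(n!) = Σ_{k ≥ 1} ⌊n / p^k⌋. For p = 17, n = 142, the terms are:
  ⌊142/17^1⌋ = ⌊142/17⌋ = 8
(the next term ⌊142/17^2⌋ = 0, terminating the sum). Summing: v_17(142!) = 8 = 8.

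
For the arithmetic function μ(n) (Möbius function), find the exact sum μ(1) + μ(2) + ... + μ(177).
Σ_{n ≤ 177} μ(n) = -3

Compute μ(n) for each 1 ≤ n ≤ 177: μ(1) = 1, μ(2) = -1, μ(3) = -1, μ(4) = 0, μ(5) = -1, μ(6) = 1, μ(7) = -1, μ(8) = 0, μ(9) = 0, μ(10) = 1, μ(11) = -1, μ(12) = 0, μ(13) = -1, μ(14) = 1, μ(15) = 1, μ(16) = 0, μ(17) = -1, μ(18) = 0, μ(19) = -1, μ(20) = 0, μ(21) = 1, μ(22) = 1, μ(23) = -1, μ(24) = 0, μ(25) = 0, μ(26) = 1, μ(27) = 0, μ(28) = 0, μ(29) = -1, μ(30) = -1, μ(31) = -1, μ(32) = 0, μ(33) = 1, μ(34) = 1, μ(35) = 1, μ(36) = 0, μ(37) = -1, μ(38) = 1, μ(39) = 1, μ(40) = 0, μ(41) = -1, μ(42) = -1, μ(43) = -1, μ(44) = 0, μ(45) = 0, μ(46) = 1, μ(47) = -1, μ(48) = 0, μ(49) = 0, μ(50) = 0, μ(51) = 1, μ(52) = 0, μ(53) = -1, μ(54) = 0, μ(55) = 1, μ(56) = 0, μ(57) = 1, μ(58) = 1, μ(59) = -1, μ(60) = 0, μ(61) = -1, μ(62) = 1, μ(63) = 0, μ(64) = 0, μ(65) = 1, μ(66) = -1, μ(67) = -1, μ(68) = 0, μ(69) = 1, μ(70) = -1, μ(71) = -1, μ(72) = 0, μ(73) = -1, μ(74) = 1, μ(75) = 0, μ(76) = 0, μ(77) = 1, μ(78) = -1, μ(79) = -1, μ(80) = 0, μ(81) = 0, μ(82) = 1, μ(83) = -1, μ(84) = 0, μ(85) = 1, μ(86) = 1, μ(87) = 1, μ(88) = 0, μ(89) = -1, μ(90) = 0, μ(91) = 1, μ(92) = 0, μ(93) = 1, μ(94) = 1, μ(95) = 1, μ(96) = 0, μ(97) = -1, μ(98) = 0, μ(99) = 0, μ(100) = 0, μ(101) = -1, μ(102) = -1, μ(103) = -1, μ(104) = 0, μ(105) = -1, μ(106) = 1, μ(107) = -1, μ(108) = 0, μ(109) = -1, μ(110) = -1, μ(111) = 1, μ(112) = 0, μ(113) = -1, μ(114) = -1, μ(115) = 1, μ(116) = 0, μ(117) = 0, μ(118) = 1, μ(119) = 1, μ(120) = 0, μ(121) = 0, μ(122) = 1, μ(123) = 1, μ(124) = 0, μ(125) = 0, μ(126) = 0, μ(127) = -1, μ(128) = 0, μ(129) = 1, μ(130) = -1, μ(131) = -1, μ(132) = 0, μ(133) = 1, μ(134) = 1, μ(135) = 0, μ(136) = 0, μ(137) = -1, μ(138) = -1, μ(139) = -1, μ(140) = 0, μ(141) = 1, μ(142) = 1, μ(143) = 1, μ(144) = 0, μ(145) = 1, μ(146) = 1, μ(147) = 0, μ(148) = 0, μ(149) = -1, μ(150) = 0, μ(151) = -1, μ(152) = 0, μ(153) = 0, μ(154) = -1, μ(155) = 1, μ(156) = 0, μ(157) = -1, μ(158) = 1, μ(159) = 1, μ(160) = 0, μ(161) = 1, μ(162) = 0, μ(163) = -1, μ(164) = 0, μ(165) = -1, μ(166) = 1, μ(167) = -1, μ(168) = 0, μ(169) = 0, μ(170) = -1, μ(171) = 0, μ(172) = 0, μ(173) = -1, μ(174) = -1, μ(175) = 0, μ(176) = 0, μ(177) = 1. Summing all 177 values: -3. (Mertens function M(x) = Σ_{n ≤ x} μ(n); on average M(x) should be small (PNT ⟺ M(x) = o(x)).)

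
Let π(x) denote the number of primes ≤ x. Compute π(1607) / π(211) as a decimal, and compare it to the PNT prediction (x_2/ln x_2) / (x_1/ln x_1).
π(1607)/π(211) = 253/47 ≈ 5.3830;  PNT prediction ≈ 5.5215.

π(211) = 47 and π(1607) = 253, so π(1607)/π(211) ≈ 5.3830. The PNT-predicted ratio is (1607/ln(1607)) / (211/ln(211)) ≈ 5.5215. The two agree to within a few percent, as expected.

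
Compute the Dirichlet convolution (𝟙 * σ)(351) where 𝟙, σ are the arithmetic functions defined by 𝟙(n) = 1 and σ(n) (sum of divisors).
(𝟙 * σ)(351) = 870

Divisors of 351: [1, 3, 9, 13, 27, 39, 117, 351]. For each d | 351:
  d = 1: 𝟙(1) · σ(351/1) = 1 · 560 = 560
  d = 3: 𝟙(3) · σ(351/3) = 1 · 182 = 182
  d = 9: 𝟙(9) · σ(351/9) = 1 · 56 = 56
  d = 13: 𝟙(13) · σ(351/13) = 1 · 40 = 40
  d = 27: 𝟙(27) · σ(351/27) = 1 · 14 = 14
  d = 39: 𝟙(39) · σ(351/39) = 1 · 13 = 13
  d = 117: 𝟙(117) · σ(351/117) = 1 · 4 = 4
  d = 351: 𝟙(351) · σ(351/351) = 1 · 1 = 1
Summing: (𝟙 * σ)(351) = 560 + 182 + 56 + 40 + 14 + 13 + 4 + 1 = 870.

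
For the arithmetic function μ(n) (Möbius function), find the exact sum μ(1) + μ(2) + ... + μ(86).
Σ_{n ≤ 86} μ(n) = -2

Compute μ(n) for each 1 ≤ n ≤ 86: μ(1) = 1, μ(2) = -1, μ(3) = -1, μ(4) = 0, μ(5) = -1, μ(6) = 1, μ(7) = -1, μ(8) = 0, μ(9) = 0, μ(10) = 1, μ(11) = -1, μ(12) = 0, μ(13) = -1, μ(14) = 1, μ(15) = 1, μ(16) = 0, μ(17) = -1, μ(18) = 0, μ(19) = -1, μ(20) = 0, μ(21) = 1, μ(22) = 1, μ(23) = -1, μ(24) = 0, μ(25) = 0, μ(26) = 1, μ(27) = 0, μ(28) = 0, μ(29) = -1, μ(30) = -1, μ(31) = -1, μ(32) = 0, μ(33) = 1, μ(34) = 1, μ(35) = 1, μ(36) = 0, μ(37) = -1, μ(38) = 1, μ(39) = 1, μ(40) = 0, μ(41) = -1, μ(42) = -1, μ(43) = -1, μ(44) = 0, μ(45) = 0, μ(46) = 1, μ(47) = -1, μ(48) = 0, μ(49) = 0, μ(50) = 0, μ(51) = 1, μ(52) = 0, μ(53) = -1, μ(54) = 0, μ(55) = 1, μ(56) = 0, μ(57) = 1, μ(58) = 1, μ(59) = -1, μ(60) = 0, μ(61) = -1, μ(62) = 1, μ(63) = 0, μ(64) = 0, μ(65) = 1, μ(66) = -1, μ(67) = -1, μ(68) = 0, μ(69) = 1, μ(70) = -1, μ(71) = -1, μ(72) = 0, μ(73) = -1, μ(74) = 1, μ(75) = 0, μ(76) = 0, μ(77) = 1, μ(78) = -1, μ(79) = -1, μ(80) = 0, μ(81) = 0, μ(82) = 1, μ(83) = -1, μ(84) = 0, μ(85) = 1, μ(86) = 1. Summing all 86 values: -2. (Mertens function M(x) = Σ_{n ≤ x} μ(n); on average M(x) should be small (PNT ⟺ M(x) = o(x)).)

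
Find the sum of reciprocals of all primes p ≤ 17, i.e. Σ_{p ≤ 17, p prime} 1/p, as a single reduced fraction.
Σ 1/p = 716167/510510

π(17) = 7, so the primes ≤ 17 are [2, 3, 5, 7, 11, 13, 17]. Summing 1/p over these primes: 716167/510510 ≈ 1.4028. Mertens estimate ln ln(17) + 0.2615 ≈ 1.3029.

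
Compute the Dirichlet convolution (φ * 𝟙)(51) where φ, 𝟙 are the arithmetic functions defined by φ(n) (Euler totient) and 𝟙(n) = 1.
(φ * 𝟙)(51) = 51

Divisors of 51: [1, 3, 17, 51]. For each d | 51:
  d = 1: φ(1) · 𝟙(51/1) = 1 · 1 = 1
  d = 3: φ(3) · 𝟙(51/3) = 2 · 1 = 2
  d = 17: φ(17) · 𝟙(51/17) = 16 · 1 = 16
  d = 51: φ(51) · 𝟙(51/51) = 32 · 1 = 32
Summing: (φ * 𝟙)(51) = 1 + 2 + 16 + 32 = 51.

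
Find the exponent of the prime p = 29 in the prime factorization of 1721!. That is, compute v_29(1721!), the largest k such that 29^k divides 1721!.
v_29(1721!) = 61

Legendre's formula: v_p(n!) = Σ_{k ≥ 1} ⌊n / p^k⌋. For p = 29, n = 1721, the terms are:
  ⌊1721/29^1⌋ = ⌊1721/29⌋ = 59
  ⌊1721/29^2⌋ = ⌊1721/841⌋ = 2
(the next term ⌊1721/29^3⌋ = 0, terminating the sum). Summing: v_29(1721!) = 59 + 2 = 61.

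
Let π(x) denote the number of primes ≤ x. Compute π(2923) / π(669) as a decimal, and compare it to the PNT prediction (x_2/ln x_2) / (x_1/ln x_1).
π(2923)/π(669) = 422/121 ≈ 3.4876;  PNT prediction ≈ 3.5619.

π(669) = 121 and π(2923) = 422, so π(2923)/π(669) ≈ 3.4876. The PNT-predicted ratio is (2923/ln(2923)) / (669/ln(669)) ≈ 3.5619. The two agree to within a few percent, as expected.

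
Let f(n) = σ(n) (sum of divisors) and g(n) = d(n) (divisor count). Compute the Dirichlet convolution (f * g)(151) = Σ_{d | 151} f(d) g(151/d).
(σ * d)(151) = 154

Divisors of 151: [1, 151]. For each d | 151:
  d = 1: σ(1) · d(151/1) = 1 · 2 = 2
  d = 151: σ(151) · d(151/151) = 152 · 1 = 152
Summing: (σ * d)(151) = 2 + 152 = 154.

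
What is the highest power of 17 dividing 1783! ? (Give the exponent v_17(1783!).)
v_17(1783!) = 110

Legendre's formula: v_p(n!) = Σ_{k ≥ 1} ⌊n / p^k⌋. For p = 17, n = 1783, the terms are:
  ⌊1783/17^1⌋ = ⌊1783/17⌋ = 104
  ⌊1783/17^2⌋ = ⌊1783/289⌋ = 6
(the next term ⌊1783/17^3⌋ = 0, terminating the sum). Summing: v_17(1783!) = 104 + 6 = 110.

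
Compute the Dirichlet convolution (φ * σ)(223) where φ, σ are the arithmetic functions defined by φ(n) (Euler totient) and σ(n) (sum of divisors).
(φ * σ)(223) = 446

Divisors of 223: [1, 223]. For each d | 223:
  d = 1: φ(1) · σ(223/1) = 1 · 224 = 224
  d = 223: φ(223) · σ(223/223) = 222 · 1 = 222
Summing: (φ * σ)(223) = 224 + 222 = 446.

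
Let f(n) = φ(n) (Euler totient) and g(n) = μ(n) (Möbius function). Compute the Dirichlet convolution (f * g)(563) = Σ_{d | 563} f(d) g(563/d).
(φ * μ)(563) = 561

Divisors of 563: [1, 563]. For each d | 563:
  d = 1: φ(1) · μ(563/1) = 1 · -1 = -1
  d = 563: φ(563) · μ(563/563) = 562 · 1 = 562
Summing: (φ * μ)(563) = -1 + 562 = 561.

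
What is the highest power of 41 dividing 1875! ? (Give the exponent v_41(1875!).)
v_41(1875!) = 46

Legendre's formula: v_p(n!) = Σ_{k ≥ 1} ⌊n / p^k⌋. For p = 41, n = 1875, the terms are:
  ⌊1875/41^1⌋ = ⌊1875/41⌋ = 45
  ⌊1875/41^2⌋ = ⌊1875/1681⌋ = 1
(the next term ⌊1875/41^3⌋ = 0, terminating the sum). Summing: v_41(1875!) = 45 + 1 = 46.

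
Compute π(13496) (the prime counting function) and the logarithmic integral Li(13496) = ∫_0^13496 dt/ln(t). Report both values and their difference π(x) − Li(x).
π(13496) = 1599;  Li(13496) ≈ 1619.37;  π(x) − Li(x) ≈ -20.37.

Direct count of primes ≤ 13496 gives π(13496) = 1599. Numerical evaluation of the logarithmic integral gives Li(13496) ≈ 1619.37. The difference π(x) − Li(x) ≈ -20.37 is typically negative for small/moderate x (Li(x) overestimates), though Littlewood's theorem shows this sign changes infinitely often.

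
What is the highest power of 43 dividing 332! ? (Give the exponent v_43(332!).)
v_43(332!) = 7

Legendre's formula: v_p(n!) = Σ_{k ≥ 1} ⌊n / p^k⌋. For p = 43, n = 332, the terms are:
  ⌊332/43^1⌋ = ⌊332/43⌋ = 7
(the next term ⌊332/43^2⌋ = 0, terminating the sum). Summing: v_43(332!) = 7 = 7.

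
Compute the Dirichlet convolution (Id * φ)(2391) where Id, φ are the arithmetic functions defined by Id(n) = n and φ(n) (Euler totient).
(Id * φ)(2391) = 7965

Divisors of 2391: [1, 3, 797, 2391]. For each d | 2391:
  d = 1: Id(1) · φ(2391/1) = 1 · 1592 = 1592
  d = 3: Id(3) · φ(2391/3) = 3 · 796 = 2388
  d = 797: Id(797) · φ(2391/797) = 797 · 2 = 1594
  d = 2391: Id(2391) · φ(2391/2391) = 2391 · 1 = 2391
Summing: (Id * φ)(2391) = 1592 + 2388 + 1594 + 2391 = 7965.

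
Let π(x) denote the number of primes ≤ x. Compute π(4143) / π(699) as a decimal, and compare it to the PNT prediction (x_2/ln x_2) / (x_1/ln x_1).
π(4143)/π(699) = 570/125 ≈ 4.5600;  PNT prediction ≈ 4.6607.

π(699) = 125 and π(4143) = 570, so π(4143)/π(699) ≈ 4.5600. The PNT-predicted ratio is (4143/ln(4143)) / (699/ln(699)) ≈ 4.6607. The two agree to within a few percent, as expected.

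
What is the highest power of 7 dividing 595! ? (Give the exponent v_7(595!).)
v_7(595!) = 98

Legendre's formula: v_p(n!) = Σ_{k ≥ 1} ⌊n / p^k⌋. For p = 7, n = 595, the terms are:
  ⌊595/7^1⌋ = ⌊595/7⌋ = 85
  ⌊595/7^2⌋ = ⌊595/49⌋ = 12
  ⌊595/7^3⌋ = ⌊595/343⌋ = 1
(the next term ⌊595/7^4⌋ = 0, terminating the sum). Summing: v_7(595!) = 85 + 12 + 1 = 98.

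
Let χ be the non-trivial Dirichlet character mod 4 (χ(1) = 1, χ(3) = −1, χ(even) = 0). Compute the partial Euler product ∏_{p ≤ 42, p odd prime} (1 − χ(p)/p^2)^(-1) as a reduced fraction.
∏ = 229680782632694823859/250495395975659520000

The odd primes p ≤ 42 are [3, 5, 7, 11, 13, 17, 19, 23, 29, 31, 37, 41]. For each, χ(p) = 1 if p ≡ 1 mod 4, χ(p) = −1 if p ≡ 3 mod 4. Taking (1 − χ(p)/p^2)^(-1) = p^2/(p^2 − χ(p)): (1 − (-1)/3^2)^(-1) · (1 − (1)/5^2)^(-1) · (1 − (-1)/7^2)^(-1) · (1 − (-1)/11^2)^(-1) · (1 − (1)/13^2)^(-1) · (1 − (1)/17^2)^(-1) · (1 − (-1)/19^2)^(-1) · (1 − (-1)/23^2)^(-1) · (1 − (1)/29^2)^(-1) · (1 − (-1)/31^2)^(-1) · (1 − (1)/37^2)^(-1) · (1 − (1)/41^2)^(-1) = 229680782632694823859/250495395975659520000.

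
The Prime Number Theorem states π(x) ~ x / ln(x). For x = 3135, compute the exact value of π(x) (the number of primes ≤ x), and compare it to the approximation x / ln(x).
π(3135) = 445;  x/ln(x) ≈ 389.42;  relative error ≈ 12.49%.

Directly count primes up to 3135: π(3135) = 445. The PNT approximation gives 3135/ln(3135) ≈ 3135/8.05038 ≈ 389.42. Relative error (π(x) − x/ln(x)) / π(x) ≈ 12.49%; the approximation is known to undercount slightly (Li(x) is a better estimate).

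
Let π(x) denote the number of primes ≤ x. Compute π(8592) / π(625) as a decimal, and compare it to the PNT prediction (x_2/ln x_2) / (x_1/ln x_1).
π(8592)/π(625) = 1069/114 ≈ 9.3772;  PNT prediction ≈ 9.7699.

π(625) = 114 and π(8592) = 1069, so π(8592)/π(625) ≈ 9.3772. The PNT-predicted ratio is (8592/ln(8592)) / (625/ln(625)) ≈ 9.7699. The two agree to within a few percent, as expected.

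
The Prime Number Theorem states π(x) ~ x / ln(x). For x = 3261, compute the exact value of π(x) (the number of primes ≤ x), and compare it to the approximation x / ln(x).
π(3261) = 461;  x/ln(x) ≈ 403.10;  relative error ≈ 12.56%.

Directly count primes up to 3261: π(3261) = 461. The PNT approximation gives 3261/ln(3261) ≈ 3261/8.08979 ≈ 403.10. Relative error (π(x) − x/ln(x)) / π(x) ≈ 12.56%; the approximation is known to undercount slightly (Li(x) is a better estimate).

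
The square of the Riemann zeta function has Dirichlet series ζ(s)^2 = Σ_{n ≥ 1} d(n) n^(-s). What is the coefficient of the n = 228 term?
d(228) = 12

ζ(s)^2 = (Σ 1/m^s)(Σ 1/k^s). The coefficient of 1/n^s in the product is the number of ordered pairs (m, k) with mk = n, which equals d(n). For n = 228, divisors are [1, 2, 3, 4, 6, 12, 19, 38, 57, 76, 114, 228], so d(228) = 12.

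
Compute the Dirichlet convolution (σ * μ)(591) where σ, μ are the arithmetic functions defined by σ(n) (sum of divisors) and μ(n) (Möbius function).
(σ * μ)(591) = 591

Divisors of 591: [1, 3, 197, 591]. For each d | 591:
  d = 1: σ(1) · μ(591/1) = 1 · 1 = 1
  d = 3: σ(3) · μ(591/3) = 4 · -1 = -4
  d = 197: σ(197) · μ(591/197) = 198 · -1 = -198
  d = 591: σ(591) · μ(591/591) = 792 · 1 = 792
Summing: (σ * μ)(591) = 1 + -4 + -198 + 792 = 591.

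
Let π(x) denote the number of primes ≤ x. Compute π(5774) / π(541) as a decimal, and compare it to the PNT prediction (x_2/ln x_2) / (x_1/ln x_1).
π(5774)/π(541) = 757/100 ≈ 7.5700;  PNT prediction ≈ 7.7552.

π(541) = 100 and π(5774) = 757, so π(5774)/π(541) ≈ 7.5700. The PNT-predicted ratio is (5774/ln(5774)) / (541/ln(541)) ≈ 7.7552. The two agree to within a few percent, as expected.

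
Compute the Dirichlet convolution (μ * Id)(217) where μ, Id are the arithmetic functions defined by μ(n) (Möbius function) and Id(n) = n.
(μ * Id)(217) = 180

Divisors of 217: [1, 7, 31, 217]. For each d | 217:
  d = 1: μ(1) · Id(217/1) = 1 · 217 = 217
  d = 7: μ(7) · Id(217/7) = -1 · 31 = -31
  d = 31: μ(31) · Id(217/31) = -1 · 7 = -7
  d = 217: μ(217) · Id(217/217) = 1 · 1 = 1
Summing: (μ * Id)(217) = 217 + -31 + -7 + 1 = 180.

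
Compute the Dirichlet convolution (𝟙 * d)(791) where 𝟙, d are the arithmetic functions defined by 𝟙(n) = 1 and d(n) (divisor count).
(𝟙 * d)(791) = 9

Divisors of 791: [1, 7, 113, 791]. For each d | 791:
  d = 1: 𝟙(1) · d(791/1) = 1 · 4 = 4
  d = 7: 𝟙(7) · d(791/7) = 1 · 2 = 2
  d = 113: 𝟙(113) · d(791/113) = 1 · 2 = 2
  d = 791: 𝟙(791) · d(791/791) = 1 · 1 = 1
Summing: (𝟙 * d)(791) = 4 + 2 + 2 + 1 = 9.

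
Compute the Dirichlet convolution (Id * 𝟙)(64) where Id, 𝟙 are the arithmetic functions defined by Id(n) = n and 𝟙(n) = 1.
(Id * 𝟙)(64) = 127

Divisors of 64: [1, 2, 4, 8, 16, 32, 64]. For each d | 64:
  d = 1: Id(1) · 𝟙(64/1) = 1 · 1 = 1
  d = 2: Id(2) · 𝟙(64/2) = 2 · 1 = 2
  d = 4: Id(4) · 𝟙(64/4) = 4 · 1 = 4
  d = 8: Id(8) · 𝟙(64/8) = 8 · 1 = 8
  d = 16: Id(16) · 𝟙(64/16) = 16 · 1 = 16
  d = 32: Id(32) · 𝟙(64/32) = 32 · 1 = 32
  d = 64: Id(64) · 𝟙(64/64) = 64 · 1 = 64
Summing: (Id * 𝟙)(64) = 1 + 2 + 4 + 8 + 16 + 32 + 64 = 127.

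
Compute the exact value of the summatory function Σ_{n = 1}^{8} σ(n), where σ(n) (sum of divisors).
Σ_{n ≤ 8} σ(n) = 56

Compute σ(n) for each 1 ≤ n ≤ 8: σ(1) = 1, σ(2) = 3, σ(3) = 4, σ(4) = 7, σ(5) = 6, σ(6) = 12, σ(7) = 8, σ(8) = 15. Summing all 8 values: 56. (Average order: Σ_{n ≤ x} σ(n) ~ (π²/12) x². For x = 8, (π²/12)·8² ≈ 52.64.)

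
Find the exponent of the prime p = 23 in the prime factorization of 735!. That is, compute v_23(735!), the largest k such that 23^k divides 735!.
v_23(735!) = 32

Legendre's formula: v_p(n!) = Σ_{k ≥ 1} ⌊n / p^k⌋. For p = 23, n = 735, the terms are:
  ⌊735/23^1⌋ = ⌊735/23⌋ = 31
  ⌊735/23^2⌋ = ⌊735/529⌋ = 1
(the next term ⌊735/23^3⌋ = 0, terminating the sum). Summing: v_23(735!) = 31 + 1 = 32.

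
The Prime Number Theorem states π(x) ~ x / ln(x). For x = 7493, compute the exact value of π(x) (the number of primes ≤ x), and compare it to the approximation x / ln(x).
π(7493) = 949;  x/ln(x) ≈ 839.86;  relative error ≈ 11.50%.

Directly count primes up to 7493: π(7493) = 949. The PNT approximation gives 7493/ln(7493) ≈ 7493/8.92172 ≈ 839.86. Relative error (π(x) − x/ln(x)) / π(x) ≈ 11.50%; the approximation is known to undercount slightly (Li(x) is a better estimate).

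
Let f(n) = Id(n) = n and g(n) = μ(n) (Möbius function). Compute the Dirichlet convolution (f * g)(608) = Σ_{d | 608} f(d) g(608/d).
(Id * μ)(608) = 288

Divisors of 608: [1, 2, 4, 8, 16, 19, 32, 38, 76, 152, 304, 608]. For each d | 608:
  d = 1: Id(1) · μ(608/1) = 1 · 0 = 0
  d = 2: Id(2) · μ(608/2) = 2 · 0 = 0
  d = 4: Id(4) · μ(608/4) = 4 · 0 = 0
  d = 8: Id(8) · μ(608/8) = 8 · 0 = 0
  d = 16: Id(16) · μ(608/16) = 16 · 1 = 16
  d = 19: Id(19) · μ(608/19) = 19 · 0 = 0
  d = 32: Id(32) · μ(608/32) = 32 · -1 = -32
  d = 38: Id(38) · μ(608/38) = 38 · 0 = 0
  d = 76: Id(76) · μ(608/76) = 76 · 0 = 0
  d = 152: Id(152) · μ(608/152) = 152 · 0 = 0
  d = 304: Id(304) · μ(608/304) = 304 · -1 = -304
  d = 608: Id(608) · μ(608/608) = 608 · 1 = 608
Summing: (Id * μ)(608) = 0 + 0 + 0 + 0 + 16 + 0 + -32 + 0 + 0 + 0 + -304 + 608 = 288.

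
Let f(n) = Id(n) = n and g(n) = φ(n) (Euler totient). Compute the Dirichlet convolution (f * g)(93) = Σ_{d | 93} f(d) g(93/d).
(Id * φ)(93) = 305

Divisors of 93: [1, 3, 31, 93]. For each d | 93:
  d = 1: Id(1) · φ(93/1) = 1 · 60 = 60
  d = 3: Id(3) · φ(93/3) = 3 · 30 = 90
  d = 31: Id(31) · φ(93/31) = 31 · 2 = 62
  d = 93: Id(93) · φ(93/93) = 93 · 1 = 93
Summing: (Id * φ)(93) = 60 + 90 + 62 + 93 = 305.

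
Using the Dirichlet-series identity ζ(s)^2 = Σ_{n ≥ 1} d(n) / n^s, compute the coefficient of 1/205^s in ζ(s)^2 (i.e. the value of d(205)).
d(205) = 4

ζ(s)^2 = (Σ 1/m^s)(Σ 1/k^s). The coefficient of 1/n^s in the product is the number of ordered pairs (m, k) with mk = n, which equals d(n). For n = 205, divisors are [1, 5, 41, 205], so d(205) = 4.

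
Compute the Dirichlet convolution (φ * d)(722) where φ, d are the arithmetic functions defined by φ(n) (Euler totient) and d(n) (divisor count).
(φ * d)(722) = 1143

Divisors of 722: [1, 2, 19, 38, 361, 722]. For each d | 722:
  d = 1: φ(1) · d(722/1) = 1 · 6 = 6
  d = 2: φ(2) · d(722/2) = 1 · 3 = 3
  d = 19: φ(19) · d(722/19) = 18 · 4 = 72
  d = 38: φ(38) · d(722/38) = 18 · 2 = 36
  d = 361: φ(361) · d(722/361) = 342 · 2 = 684
  d = 722: φ(722) · d(722/722) = 342 · 1 = 342
Summing: (φ * d)(722) = 6 + 3 + 72 + 36 + 684 + 342 = 1143.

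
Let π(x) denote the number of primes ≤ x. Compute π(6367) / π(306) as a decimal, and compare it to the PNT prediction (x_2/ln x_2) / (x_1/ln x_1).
π(6367)/π(306) = 830/62 ≈ 13.3871;  PNT prediction ≈ 13.5967.

π(306) = 62 and π(6367) = 830, so π(6367)/π(306) ≈ 13.3871. The PNT-predicted ratio is (6367/ln(6367)) / (306/ln(306)) ≈ 13.5967. The two agree to within a few percent, as expected.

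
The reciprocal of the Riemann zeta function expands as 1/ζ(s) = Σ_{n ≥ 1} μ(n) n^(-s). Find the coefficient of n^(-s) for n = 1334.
μ(1334) = -1

Factor n = 1334 = 2 · 23 · 29. μ(n) = 0 if any exponent ≥ 2 (not squarefree); otherwise μ(n) = (−1)^{ω(n)} where ω(n) is the number of distinct prime factors. Applying: μ(1334) = -1.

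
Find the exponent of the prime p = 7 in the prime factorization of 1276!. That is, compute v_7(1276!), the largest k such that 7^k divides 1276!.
v_7(1276!) = 211

Legendre's formula: v_p(n!) = Σ_{k ≥ 1} ⌊n / p^k⌋. For p = 7, n = 1276, the terms are:
  ⌊1276/7^1⌋ = ⌊1276/7⌋ = 182
  ⌊1276/7^2⌋ = ⌊1276/49⌋ = 26
  ⌊1276/7^3⌋ = ⌊1276/343⌋ = 3
(the next term ⌊1276/7^4⌋ = 0, terminating the sum). Summing: v_7(1276!) = 182 + 26 + 3 = 211.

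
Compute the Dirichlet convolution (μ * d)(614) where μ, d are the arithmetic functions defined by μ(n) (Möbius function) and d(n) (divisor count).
(μ * d)(614) = 1

Divisors of 614: [1, 2, 307, 614]. For each d | 614:
  d = 1: μ(1) · d(614/1) = 1 · 4 = 4
  d = 2: μ(2) · d(614/2) = -1 · 2 = -2
  d = 307: μ(307) · d(614/307) = -1 · 2 = -2
  d = 614: μ(614) · d(614/614) = 1 · 1 = 1
Summing: (μ * d)(614) = 4 + -2 + -2 + 1 = 1.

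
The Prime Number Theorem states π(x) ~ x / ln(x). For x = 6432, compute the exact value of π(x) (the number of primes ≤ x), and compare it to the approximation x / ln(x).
π(6432) = 836;  x/ln(x) ≈ 733.49;  relative error ≈ 12.26%.

Directly count primes up to 6432: π(6432) = 836. The PNT approximation gives 6432/ln(6432) ≈ 6432/8.76904 ≈ 733.49. Relative error (π(x) − x/ln(x)) / π(x) ≈ 12.26%; the approximation is known to undercount slightly (Li(x) is a better estimate).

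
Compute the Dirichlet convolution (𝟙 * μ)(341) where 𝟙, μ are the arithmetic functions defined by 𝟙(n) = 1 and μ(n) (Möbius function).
(𝟙 * μ)(341) = 0

Divisors of 341: [1, 11, 31, 341]. For each d | 341:
  d = 1: 𝟙(1) · μ(341/1) = 1 · 1 = 1
  d = 11: 𝟙(11) · μ(341/11) = 1 · -1 = -1
  d = 31: 𝟙(31) · μ(341/31) = 1 · -1 = -1
  d = 341: 𝟙(341) · μ(341/341) = 1 · 1 = 1
Summing: (𝟙 * μ)(341) = 1 + -1 + -1 + 1 = 0.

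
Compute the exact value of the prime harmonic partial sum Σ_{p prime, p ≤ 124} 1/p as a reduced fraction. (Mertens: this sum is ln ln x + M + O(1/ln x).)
Σ 1/p = 58472171373748331322981543916880425472323867753/31610054640417607788145206291543662493274686990

π(124) = 30, so the primes ≤ 124 are [2, 3, 5, 7, 11, 13, 17, 19, 23, 29, 31, 37, 41, 43, 47, 53, 59, 61, 67, 71, 73, 79, 83, 89, 97, 101, 103, 107, 109, 113]. Summing 1/p over these primes: 58472171373748331322981543916880425472323867753/31610054640417607788145206291543662493274686990 ≈ 1.8498. Mertens estimate ln ln(124) + 0.2615 ≈ 1.8343.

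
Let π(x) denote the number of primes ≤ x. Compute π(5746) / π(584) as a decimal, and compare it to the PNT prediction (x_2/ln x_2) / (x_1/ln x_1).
π(5746)/π(584) = 756/106 ≈ 7.1321;  PNT prediction ≈ 7.2403.

π(584) = 106 and π(5746) = 756, so π(5746)/π(584) ≈ 7.1321. The PNT-predicted ratio is (5746/ln(5746)) / (584/ln(584)) ≈ 7.2403. The two agree to within a few percent, as expected.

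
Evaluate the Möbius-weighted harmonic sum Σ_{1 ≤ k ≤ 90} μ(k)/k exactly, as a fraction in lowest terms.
Σ μ(k)/k = -34833113669423893495541895404789/23768741896345550770650537601358310

Values of μ(k) for 1 ≤ k ≤ 90: μ(1) = 1, μ(2) = -1, μ(3) = -1, μ(5) = -1, μ(6) = 1, μ(7) = -1, μ(10) = 1, μ(11) = -1, μ(13) = -1, μ(14) = 1, μ(15) = 1, μ(17) = -1, μ(19) = -1, μ(21) = 1, μ(22) = 1, μ(23) = -1, μ(26) = 1, μ(29) = -1, μ(30) = -1, μ(31) = -1, μ(33) = 1, μ(34) = 1, μ(35) = 1, μ(37) = -1, μ(38) = 1, μ(39) = 1, μ(41) = -1, μ(42) = -1, μ(43) = -1, μ(46) = 1, μ(47) = -1, μ(51) = 1, μ(53) = -1, μ(55) = 1, μ(57) = 1, μ(58) = 1, μ(59) = -1, μ(61) = -1, μ(62) = 1, μ(65) = 1, μ(66) = -1, μ(67) = -1, μ(69) = 1, μ(70) = -1, μ(71) = -1, μ(73) = -1, μ(74) = 1, μ(77) = 1, μ(78) = -1, μ(79) = -1, μ(82) = 1, μ(83) = -1, μ(85) = 1, μ(86) = 1, μ(87) = 1, μ(89) = -1, with μ = 0 on non-squarefree integers. Summing μ(k)/k for k where μ(k) ≠ 0 gives -34833113669423893495541895404789/23768741896345550770650537601358310 ≈ -0.0015. (PNT ⟺ this sum → 0 as n → ∞.)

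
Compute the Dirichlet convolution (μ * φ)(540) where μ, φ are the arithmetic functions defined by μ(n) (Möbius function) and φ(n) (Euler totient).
(μ * φ)(540) = 36

Divisors of 540: [1, 2, 3, 4, 5, 6, 9, 10, 12, 15, 18, 20, 27, 30, 36, 45, 54, 60, 90, 108, 135, 180, 270, 540]. For each d | 540:
  d = 1: μ(1) · φ(540/1) = 1 · 144 = 144
  d = 2: μ(2) · φ(540/2) = -1 · 72 = -72
  d = 3: μ(3) · φ(540/3) = -1 · 48 = -48
  d = 4: μ(4) · φ(540/4) = 0 · 72 = 0
  d = 5: μ(5) · φ(540/5) = -1 · 36 = -36
  d = 6: μ(6) · φ(540/6) = 1 · 24 = 24
  d = 9: μ(9) · φ(540/9) = 0 · 16 = 0
  d = 10: μ(10) · φ(540/10) = 1 · 18 = 18
  d = 12: μ(12) · φ(540/12) = 0 · 24 = 0
  d = 15: μ(15) · φ(540/15) = 1 · 12 = 12
  d = 18: μ(18) · φ(540/18) = 0 · 8 = 0
  d = 20: μ(20) · φ(540/20) = 0 · 18 = 0
  d = 27: μ(27) · φ(540/27) = 0 · 8 = 0
  d = 30: μ(30) · φ(540/30) = -1 · 6 = -6
  d = 36: μ(36) · φ(540/36) = 0 · 8 = 0
  d = 45: μ(45) · φ(540/45) = 0 · 4 = 0
  d = 54: μ(54) · φ(540/54) = 0 · 4 = 0
  d = 60: μ(60) · φ(540/60) = 0 · 6 = 0
  d = 90: μ(90) · φ(540/90) = 0 · 2 = 0
  d = 108: μ(108) · φ(540/108) = 0 · 4 = 0
  d = 135: μ(135) · φ(540/135) = 0 · 2 = 0
  d = 180: μ(180) · φ(540/180) = 0 · 2 = 0
  d = 270: μ(270) · φ(540/270) = 0 · 1 = 0
  d = 540: μ(540) · φ(540/540) = 0 · 1 = 0
Summing: (μ * φ)(540) = 144 + -72 + -48 + 0 + -36 + 24 + 0 + 18 + 0 + 12 + 0 + 0 + 0 + -6 + 0 + 0 + 0 + 0 + 0 + 0 + 0 + 0 + 0 + 0 = 36.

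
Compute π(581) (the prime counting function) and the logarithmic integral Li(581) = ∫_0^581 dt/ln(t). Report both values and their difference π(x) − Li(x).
π(581) = 106;  Li(581) ≈ 114.67;  π(x) − Li(x) ≈ -8.67.

Direct count of primes ≤ 581 gives π(581) = 106. Numerical evaluation of the logarithmic integral gives Li(581) ≈ 114.67. The difference π(x) − Li(x) ≈ -8.67 is typically negative for small/moderate x (Li(x) overestimates), though Littlewood's theorem shows this sign changes infinitely often.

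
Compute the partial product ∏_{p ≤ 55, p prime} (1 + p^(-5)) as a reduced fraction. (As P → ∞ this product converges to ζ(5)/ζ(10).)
∏ = 32347597211284988160480267437380591091977322089812731895007080802055947812864/31226639806314720763085693561071542877365250131832357293968847568717289128655

The primes p ≤ 55 are [2, 3, 5, 7, 11, 13, 17, 19, 23, 29, 31, 37, 41, 43, 47, 53]. For each, (1 + 1/p^5) = (p^5 + 1)/p^5. Multiplying these fractions over p ∈ [2, 3, 5, 7, 11, 13, 17, 19, 23, 29, 31, 37, 41, 43, 47, 53] gives 32347597211284988160480267437380591091977322089812731895007080802055947812864/31226639806314720763085693561071542877365250131832357293968847568717289128655. (In the limit P → ∞ this tends to ζ(5)/ζ(10).)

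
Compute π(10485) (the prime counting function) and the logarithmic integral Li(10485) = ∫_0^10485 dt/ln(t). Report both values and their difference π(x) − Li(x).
π(10485) = 1282;  Li(10485) ≈ 1298.66;  π(x) − Li(x) ≈ -16.66.

Direct count of primes ≤ 10485 gives π(10485) = 1282. Numerical evaluation of the logarithmic integral gives Li(10485) ≈ 1298.66. The difference π(x) − Li(x) ≈ -16.66 is typically negative for small/moderate x (Li(x) overestimates), though Littlewood's theorem shows this sign changes infinitely often.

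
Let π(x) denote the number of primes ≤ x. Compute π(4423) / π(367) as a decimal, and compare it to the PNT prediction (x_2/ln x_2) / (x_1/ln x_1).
π(4423)/π(367) = 602/73 ≈ 8.2466;  PNT prediction ≈ 8.4781.

π(367) = 73 and π(4423) = 602, so π(4423)/π(367) ≈ 8.2466. The PNT-predicted ratio is (4423/ln(4423)) / (367/ln(367)) ≈ 8.4781. The two agree to within a few percent, as expected.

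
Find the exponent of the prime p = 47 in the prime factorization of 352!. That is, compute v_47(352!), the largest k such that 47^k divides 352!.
v_47(352!) = 7

Legendre's formula: v_p(n!) = Σ_{k ≥ 1} ⌊n / p^k⌋. For p = 47, n = 352, the terms are:
  ⌊352/47^1⌋ = ⌊352/47⌋ = 7
(the next term ⌊352/47^2⌋ = 0, terminating the sum). Summing: v_47(352!) = 7 = 7.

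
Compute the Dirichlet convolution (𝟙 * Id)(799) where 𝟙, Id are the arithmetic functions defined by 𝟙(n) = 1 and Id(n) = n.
(𝟙 * Id)(799) = 864

Divisors of 799: [1, 17, 47, 799]. For each d | 799:
  d = 1: 𝟙(1) · Id(799/1) = 1 · 799 = 799
  d = 17: 𝟙(17) · Id(799/17) = 1 · 47 = 47
  d = 47: 𝟙(47) · Id(799/47) = 1 · 17 = 17
  d = 799: 𝟙(799) · Id(799/799) = 1 · 1 = 1
Summing: (𝟙 * Id)(799) = 799 + 47 + 17 + 1 = 864.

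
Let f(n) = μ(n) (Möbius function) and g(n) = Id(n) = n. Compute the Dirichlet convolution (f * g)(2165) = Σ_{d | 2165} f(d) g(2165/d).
(μ * Id)(2165) = 1728

Divisors of 2165: [1, 5, 433, 2165]. For each d | 2165:
  d = 1: μ(1) · Id(2165/1) = 1 · 2165 = 2165
  d = 5: μ(5) · Id(2165/5) = -1 · 433 = -433
  d = 433: μ(433) · Id(2165/433) = -1 · 5 = -5
  d = 2165: μ(2165) · Id(2165/2165) = 1 · 1 = 1
Summing: (μ * Id)(2165) = 2165 + -433 + -5 + 1 = 1728.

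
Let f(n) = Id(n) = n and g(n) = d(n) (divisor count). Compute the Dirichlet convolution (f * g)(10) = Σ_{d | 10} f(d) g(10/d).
(Id * d)(10) = 28

Divisors of 10: [1, 2, 5, 10]. For each d | 10:
  d = 1: Id(1) · d(10/1) = 1 · 4 = 4
  d = 2: Id(2) · d(10/2) = 2 · 2 = 4
  d = 5: Id(5) · d(10/5) = 5 · 2 = 10
  d = 10: Id(10) · d(10/10) = 10 · 1 = 10
Summing: (Id * d)(10) = 4 + 4 + 10 + 10 = 28.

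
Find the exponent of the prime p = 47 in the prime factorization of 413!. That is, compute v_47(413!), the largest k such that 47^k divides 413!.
v_47(413!) = 8

Legendre's formula: v_p(n!) = Σ_{k ≥ 1} ⌊n / p^k⌋. For p = 47, n = 413, the terms are:
  ⌊413/47^1⌋ = ⌊413/47⌋ = 8
(the next term ⌊413/47^2⌋ = 0, terminating the sum). Summing: v_47(413!) = 8 = 8.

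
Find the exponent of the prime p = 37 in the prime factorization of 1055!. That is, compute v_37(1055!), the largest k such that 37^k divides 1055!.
v_37(1055!) = 28

Legendre's formula: v_p(n!) = Σ_{k ≥ 1} ⌊n / p^k⌋. For p = 37, n = 1055, the terms are:
  ⌊1055/37^1⌋ = ⌊1055/37⌋ = 28
(the next term ⌊1055/37^2⌋ = 0, terminating the sum). Summing: v_37(1055!) = 28 = 28.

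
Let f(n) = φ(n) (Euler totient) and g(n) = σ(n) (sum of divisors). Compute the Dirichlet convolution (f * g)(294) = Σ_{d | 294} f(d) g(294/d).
(φ * σ)(294) = 3528

Divisors of 294: [1, 2, 3, 6, 7, 14, 21, 42, 49, 98, 147, 294]. For each d | 294:
  d = 1: φ(1) · σ(294/1) = 1 · 684 = 684
  d = 2: φ(2) · σ(294/2) = 1 · 228 = 228
  d = 3: φ(3) · σ(294/3) = 2 · 171 = 342
  d = 6: φ(6) · σ(294/6) = 2 · 57 = 114
  d = 7: φ(7) · σ(294/7) = 6 · 96 = 576
  d = 14: φ(14) · σ(294/14) = 6 · 32 = 192
  d = 21: φ(21) · σ(294/21) = 12 · 24 = 288
  d = 42: φ(42) · σ(294/42) = 12 · 8 = 96
  d = 49: φ(49) · σ(294/49) = 42 · 12 = 504
  d = 98: φ(98) · σ(294/98) = 42 · 4 = 168
  d = 147: φ(147) · σ(294/147) = 84 · 3 = 252
  d = 294: φ(294) · σ(294/294) = 84 · 1 = 84
Summing: (φ * σ)(294) = 684 + 228 + 342 + 114 + 576 + 192 + 288 + 96 + 504 + 168 + 252 + 84 = 3528.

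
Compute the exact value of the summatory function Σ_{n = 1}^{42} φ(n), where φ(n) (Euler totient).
Σ_{n ≤ 42} φ(n) = 542

Compute φ(n) for each 1 ≤ n ≤ 42: φ(1) = 1, φ(2) = 1, φ(3) = 2, φ(4) = 2, φ(5) = 4, φ(6) = 2, φ(7) = 6, φ(8) = 4, φ(9) = 6, φ(10) = 4, φ(11) = 10, φ(12) = 4, φ(13) = 12, φ(14) = 6, φ(15) = 8, φ(16) = 8, φ(17) = 16, φ(18) = 6, φ(19) = 18, φ(20) = 8, φ(21) = 12, φ(22) = 10, φ(23) = 22, φ(24) = 8, φ(25) = 20, φ(26) = 12, φ(27) = 18, φ(28) = 12, φ(29) = 28, φ(30) = 8, φ(31) = 30, φ(32) = 16, φ(33) = 20, φ(34) = 16, φ(35) = 24, φ(36) = 12, φ(37) = 36, φ(38) = 18, φ(39) = 24, φ(40) = 16, φ(41) = 40, φ(42) = 12. Summing all 42 values: 542. (Average order: Σ_{n ≤ x} φ(n) ~ (3/π²) x². For x = 42, (3/π²)·42² ≈ 536.19.)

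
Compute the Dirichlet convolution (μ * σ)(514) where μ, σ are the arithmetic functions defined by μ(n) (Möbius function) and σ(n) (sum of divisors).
(μ * σ)(514) = 514

Divisors of 514: [1, 2, 257, 514]. For each d | 514:
  d = 1: μ(1) · σ(514/1) = 1 · 774 = 774
  d = 2: μ(2) · σ(514/2) = -1 · 258 = -258
  d = 257: μ(257) · σ(514/257) = -1 · 3 = -3
  d = 514: μ(514) · σ(514/514) = 1 · 1 = 1
Summing: (μ * σ)(514) = 774 + -258 + -3 + 1 = 514.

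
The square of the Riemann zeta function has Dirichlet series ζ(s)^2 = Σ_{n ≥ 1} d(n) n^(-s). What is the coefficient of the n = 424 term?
d(424) = 8

ζ(s)^2 = (Σ 1/m^s)(Σ 1/k^s). The coefficient of 1/n^s in the product is the number of ordered pairs (m, k) with mk = n, which equals d(n). For n = 424, divisors are [1, 2, 4, 8, 53, 106, 212, 424], so d(424) = 8.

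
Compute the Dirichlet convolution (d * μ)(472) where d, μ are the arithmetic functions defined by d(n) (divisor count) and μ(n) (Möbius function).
(d * μ)(472) = 1

Divisors of 472: [1, 2, 4, 8, 59, 118, 236, 472]. For each d | 472:
  d = 1: d(1) · μ(472/1) = 1 · 0 = 0
  d = 2: d(2) · μ(472/2) = 2 · 0 = 0
  d = 4: d(4) · μ(472/4) = 3 · 1 = 3
  d = 8: d(8) · μ(472/8) = 4 · -1 = -4
  d = 59: d(59) · μ(472/59) = 2 · 0 = 0
  d = 118: d(118) · μ(472/118) = 4 · 0 = 0
  d = 236: d(236) · μ(472/236) = 6 · -1 = -6
  d = 472: d(472) · μ(472/472) = 8 · 1 = 8
Summing: (d * μ)(472) = 0 + 0 + 3 + -4 + 0 + 0 + -6 + 8 = 1.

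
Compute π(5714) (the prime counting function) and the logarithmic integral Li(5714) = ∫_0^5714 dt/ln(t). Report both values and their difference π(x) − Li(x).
π(5714) = 752;  Li(5714) ≈ 767.45;  π(x) − Li(x) ≈ -15.45.

Direct count of primes ≤ 5714 gives π(5714) = 752. Numerical evaluation of the logarithmic integral gives Li(5714) ≈ 767.45. The difference π(x) − Li(x) ≈ -15.45 is typically negative for small/moderate x (Li(x) overestimates), though Littlewood's theorem shows this sign changes infinitely often.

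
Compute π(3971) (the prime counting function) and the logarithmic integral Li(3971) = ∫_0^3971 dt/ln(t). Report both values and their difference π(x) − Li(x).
π(3971) = 549;  Li(3971) ≈ 561.87;  π(x) − Li(x) ≈ -12.87.

Direct count of primes ≤ 3971 gives π(3971) = 549. Numerical evaluation of the logarithmic integral gives Li(3971) ≈ 561.87. The difference π(x) − Li(x) ≈ -12.87 is typically negative for small/moderate x (Li(x) overestimates), though Littlewood's theorem shows this sign changes infinitely often.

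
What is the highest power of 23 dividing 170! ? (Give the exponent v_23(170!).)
v_23(170!) = 7

Legendre's formula: v_p(n!) = Σ_{k ≥ 1} ⌊n / p^k⌋. For p = 23, n = 170, the terms are:
  ⌊170/23^1⌋ = ⌊170/23⌋ = 7
(the next term ⌊170/23^2⌋ = 0, terminating the sum). Summing: v_23(170!) = 7 = 7.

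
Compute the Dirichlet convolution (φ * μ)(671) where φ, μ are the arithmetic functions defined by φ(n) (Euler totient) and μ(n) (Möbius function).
(φ * μ)(671) = 531

Divisors of 671: [1, 11, 61, 671]. For each d | 671:
  d = 1: φ(1) · μ(671/1) = 1 · 1 = 1
  d = 11: φ(11) · μ(671/11) = 10 · -1 = -10
  d = 61: φ(61) · μ(671/61) = 60 · -1 = -60
  d = 671: φ(671) · μ(671/671) = 600 · 1 = 600
Summing: (φ * μ)(671) = 1 + -10 + -60 + 600 = 531.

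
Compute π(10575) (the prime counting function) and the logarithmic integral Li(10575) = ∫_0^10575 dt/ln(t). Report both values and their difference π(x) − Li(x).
π(10575) = 1290;  Li(10575) ≈ 1308.38;  π(x) − Li(x) ≈ -18.38.

Direct count of primes ≤ 10575 gives π(10575) = 1290. Numerical evaluation of the logarithmic integral gives Li(10575) ≈ 1308.38. The difference π(x) − Li(x) ≈ -18.38 is typically negative for small/moderate x (Li(x) overestimates), though Littlewood's theorem shows this sign changes infinitely often.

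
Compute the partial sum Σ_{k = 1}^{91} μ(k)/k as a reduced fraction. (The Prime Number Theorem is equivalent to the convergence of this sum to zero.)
Σ μ(k)/k = 226361852224483257830288188126621/23768741896345550770650537601358310

Values of μ(k) for 1 ≤ k ≤ 91: μ(1) = 1, μ(2) = -1, μ(3) = -1, μ(5) = -1, μ(6) = 1, μ(7) = -1, μ(10) = 1, μ(11) = -1, μ(13) = -1, μ(14) = 1, μ(15) = 1, μ(17) = -1, μ(19) = -1, μ(21) = 1, μ(22) = 1, μ(23) = -1, μ(26) = 1, μ(29) = -1, μ(30) = -1, μ(31) = -1, μ(33) = 1, μ(34) = 1, μ(35) = 1, μ(37) = -1, μ(38) = 1, μ(39) = 1, μ(41) = -1, μ(42) = -1, μ(43) = -1, μ(46) = 1, μ(47) = -1, μ(51) = 1, μ(53) = -1, μ(55) = 1, μ(57) = 1, μ(58) = 1, μ(59) = -1, μ(61) = -1, μ(62) = 1, μ(65) = 1, μ(66) = -1, μ(67) = -1, μ(69) = 1, μ(70) = -1, μ(71) = -1, μ(73) = -1, μ(74) = 1, μ(77) = 1, μ(78) = -1, μ(79) = -1, μ(82) = 1, μ(83) = -1, μ(85) = 1, μ(86) = 1, μ(87) = 1, μ(89) = -1, μ(91) = 1, with μ = 0 on non-squarefree integers. Summing μ(k)/k for k where μ(k) ≠ 0 gives 226361852224483257830288188126621/23768741896345550770650537601358310 ≈ 0.0095. (PNT ⟺ this sum → 0 as n → ∞.)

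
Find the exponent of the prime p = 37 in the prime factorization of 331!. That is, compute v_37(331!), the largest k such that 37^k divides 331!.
v_37(331!) = 8

Legendre's formula: v_p(n!) = Σ_{k ≥ 1} ⌊n / p^k⌋. For p = 37, n = 331, the terms are:
  ⌊331/37^1⌋ = ⌊331/37⌋ = 8
(the next term ⌊331/37^2⌋ = 0, terminating the sum). Summing: v_37(331!) = 8 = 8.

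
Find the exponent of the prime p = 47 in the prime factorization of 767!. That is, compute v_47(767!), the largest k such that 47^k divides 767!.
v_47(767!) = 16

Legendre's formula: v_p(n!) = Σ_{k ≥ 1} ⌊n / p^k⌋. For p = 47, n = 767, the terms are:
  ⌊767/47^1⌋ = ⌊767/47⌋ = 16
(the next term ⌊767/47^2⌋ = 0, terminating the sum). Summing: v_47(767!) = 16 = 16.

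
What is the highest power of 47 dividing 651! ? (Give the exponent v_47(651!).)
v_47(651!) = 13

Legendre's formula: v_p(n!) = Σ_{k ≥ 1} ⌊n / p^k⌋. For p = 47, n = 651, the terms are:
  ⌊651/47^1⌋ = ⌊651/47⌋ = 13
(the next term ⌊651/47^2⌋ = 0, terminating the sum). Summing: v_47(651!) = 13 = 13.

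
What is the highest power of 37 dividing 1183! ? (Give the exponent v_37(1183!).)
v_37(1183!) = 31

Legendre's formula: v_p(n!) = Σ_{k ≥ 1} ⌊n / p^k⌋. For p = 37, n = 1183, the terms are:
  ⌊1183/37^1⌋ = ⌊1183/37⌋ = 31
(the next term ⌊1183/37^2⌋ = 0, terminating the sum). Summing: v_37(1183!) = 31 = 31.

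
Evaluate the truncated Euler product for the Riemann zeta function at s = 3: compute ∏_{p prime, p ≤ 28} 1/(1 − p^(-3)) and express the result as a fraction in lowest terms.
∏ = 580625301352525/483109627290624

The primes p ≤ 28 are [2, 3, 5, 7, 11, 13, 17, 19, 23]. For each prime, (1 − 1/p^3)^(-1) = p^3 / (p^3 − 1). The product is (1 − 1/2^3)^(-1), (1 − 1/3^3)^(-1), (1 − 1/5^3)^(-1), (1 − 1/7^3)^(-1), (1 − 1/11^3)^(-1), (1 − 1/13^3)^(-1), (1 − 1/17^3)^(-1), (1 − 1/19^3)^(-1), (1 − 1/23^3)^(-1) = ∏ p^3 / (p^3 − 1) = 580625301352525/483109627290624.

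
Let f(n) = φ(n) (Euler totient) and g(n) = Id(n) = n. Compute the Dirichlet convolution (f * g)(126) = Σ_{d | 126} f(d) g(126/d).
(φ * Id)(126) = 819

Divisors of 126: [1, 2, 3, 6, 7, 9, 14, 18, 21, 42, 63, 126]. For each d | 126:
  d = 1: φ(1) · Id(126/1) = 1 · 126 = 126
  d = 2: φ(2) · Id(126/2) = 1 · 63 = 63
  d = 3: φ(3) · Id(126/3) = 2 · 42 = 84
  d = 6: φ(6) · Id(126/6) = 2 · 21 = 42
  d = 7: φ(7) · Id(126/7) = 6 · 18 = 108
  d = 9: φ(9) · Id(126/9) = 6 · 14 = 84
  d = 14: φ(14) · Id(126/14) = 6 · 9 = 54
  d = 18: φ(18) · Id(126/18) = 6 · 7 = 42
  d = 21: φ(21) · Id(126/21) = 12 · 6 = 72
  d = 42: φ(42) · Id(126/42) = 12 · 3 = 36
  d = 63: φ(63) · Id(126/63) = 36 · 2 = 72
  d = 126: φ(126) · Id(126/126) = 36 · 1 = 36
Summing: (φ * Id)(126) = 126 + 63 + 84 + 42 + 108 + 84 + 54 + 42 + 72 + 36 + 72 + 36 = 819.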